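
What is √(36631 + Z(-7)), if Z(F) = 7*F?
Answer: √36582 ≈ 191.26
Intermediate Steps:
√(36631 + Z(-7)) = √(36631 + 7*(-7)) = √(36631 - 49) = √36582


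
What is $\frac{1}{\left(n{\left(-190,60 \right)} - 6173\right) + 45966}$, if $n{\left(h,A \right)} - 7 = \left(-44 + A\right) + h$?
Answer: $\frac{1}{39626} \approx 2.5236 \cdot 10^{-5}$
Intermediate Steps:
$n{\left(h,A \right)} = -37 + A + h$ ($n{\left(h,A \right)} = 7 + \left(\left(-44 + A\right) + h\right) = 7 + \left(-44 + A + h\right) = -37 + A + h$)
$\frac{1}{\left(n{\left(-190,60 \right)} - 6173\right) + 45966} = \frac{1}{\left(\left(-37 + 60 - 190\right) - 6173\right) + 45966} = \frac{1}{\left(-167 - 6173\right) + 45966} = \frac{1}{-6340 + 45966} = \frac{1}{39626}$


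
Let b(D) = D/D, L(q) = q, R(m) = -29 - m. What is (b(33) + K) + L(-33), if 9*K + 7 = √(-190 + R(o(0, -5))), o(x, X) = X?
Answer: -295/9 + I*√214/9 ≈ -32.778 + 1.6254*I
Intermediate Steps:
K = -7/9 + I*√214/9 (K = -7/9 + √(-190 + (-29 - 1*(-5)))/9 = -7/9 + √(-190 + (-29 + 5))/9 = -7/9 + √(-190 - 24)/9 = -7/9 + √(-214)/9 = -7/9 + (I*√214)/9 = -7/9 + I*√214/9 ≈ -0.77778 + 1.6254*I)
b(D) = 1
(b(33) + K) + L(-33) = (1 + (-7/9 + I*√214/9)) - 33 = (2/9 + I*√214/9) - 33 = -295/9 + I*√214/9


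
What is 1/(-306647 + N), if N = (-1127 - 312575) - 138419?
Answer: -1/758768 ≈ -1.3179e-6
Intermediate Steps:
N = -452121 (N = -313702 - 138419 = -452121)
1/(-306647 + N) = 1/(-306647 - 452121) = 1/(-758768) = -1/758768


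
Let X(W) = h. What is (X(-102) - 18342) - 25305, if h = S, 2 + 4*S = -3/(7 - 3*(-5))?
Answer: -3840983/88 ≈ -43648.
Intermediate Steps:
S = -47/88 (S = -1/2 + (-3/(7 - 3*(-5)))/4 = -1/2 + (-3/(7 + 15))/4 = -1/2 + (-3/22)/4 = -1/2 + (-3*1/22)/4 = -1/2 + (1/4)*(-3/22) = -1/2 - 3/88 = -47/88 ≈ -0.53409)
h = -47/88 ≈ -0.53409
X(W) = -47/88
(X(-102) - 18342) - 25305 = (-47/88 - 18342) - 25305 = -1614143/88 - 25305 = -3840983/88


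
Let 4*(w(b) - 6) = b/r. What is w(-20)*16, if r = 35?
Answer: 656/7 ≈ 93.714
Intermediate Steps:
w(b) = 6 + b/140 (w(b) = 6 + (b/35)/4 = 6 + b/140)
w(-20)*16 = (6 + (1/140)*(-20))*16 = (6 - ⅐)*16 = (41/7)*16 = 656/7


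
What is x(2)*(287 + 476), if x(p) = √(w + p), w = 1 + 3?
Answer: 763*√6 ≈ 1869.0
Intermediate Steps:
w = 4
x(p) = √(4 + p)
x(2)*(287 + 476) = √(4 + 2)*(287 + 476) = √6*763 = 763*√6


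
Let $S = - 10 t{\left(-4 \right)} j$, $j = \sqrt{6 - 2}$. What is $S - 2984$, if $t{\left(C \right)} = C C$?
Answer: $-3304$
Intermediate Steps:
$t{\left(C \right)} = C^{2}$
$j = 2$ ($j = \sqrt{4} = 2$)
$S = -320$ ($S = - 10 \left(-4\right)^{2} \cdot 2 = \left(-10\right) 16 \cdot 2 = \left(-160\right) 2 = -320$)
$S - 2984 = -320 - 2984 = -3304$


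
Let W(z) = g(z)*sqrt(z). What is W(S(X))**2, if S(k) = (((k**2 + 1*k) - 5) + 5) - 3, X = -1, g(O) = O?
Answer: -27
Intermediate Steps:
S(k) = -3 + k + k**2 (S(k) = (((k**2 + k) - 5) + 5) - 3 = (((k + k**2) - 5) + 5) - 3 = ((-5 + k + k**2) + 5) - 3 = (k + k**2) - 3 = -3 + k + k**2)
W(z) = z**(3/2) (W(z) = z*sqrt(z) = z**(3/2))
W(S(X))**2 = ((-3 - 1 + (-1)**2)**(3/2))**2 = ((-3 - 1 + 1)**(3/2))**2 = ((-3)**(3/2))**2 = (-3*I*sqrt(3))**2 = -27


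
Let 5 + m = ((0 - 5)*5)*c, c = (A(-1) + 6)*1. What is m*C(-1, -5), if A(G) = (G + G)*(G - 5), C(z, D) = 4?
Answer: -1820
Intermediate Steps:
A(G) = 2*G*(-5 + G) (A(G) = (2*G)*(-5 + G) = 2*G*(-5 + G))
c = 18 (c = (2*(-1)*(-5 - 1) + 6)*1 = (2*(-1)*(-6) + 6)*1 = (12 + 6)*1 = 18*1 = 18)
m = -455 (m = -5 + ((0 - 5)*5)*18 = -5 - 5*5*18 = -5 - 25*18 = -5 - 450 = -455)
m*C(-1, -5) = -455*4 = -1820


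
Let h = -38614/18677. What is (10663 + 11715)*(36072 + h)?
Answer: 15075569193140/18677 ≈ 8.0717e+8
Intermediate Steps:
h = -38614/18677 (h = -38614*1/18677 = -38614/18677 ≈ -2.0675)
(10663 + 11715)*(36072 + h) = (10663 + 11715)*(36072 - 38614/18677) = 22378*(673678130/18677) = 15075569193140/18677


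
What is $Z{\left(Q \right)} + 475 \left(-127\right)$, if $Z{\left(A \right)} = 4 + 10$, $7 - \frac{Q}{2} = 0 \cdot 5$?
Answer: $-60311$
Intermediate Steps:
$Q = 14$ ($Q = 14 - 2 \cdot 0 \cdot 5 = 14 - 0 = 14 + 0 = 14$)
$Z{\left(A \right)} = 14$
$Z{\left(Q \right)} + 475 \left(-127\right) = 14 + 475 \left(-127\right) = 14 - 60325 = -60311$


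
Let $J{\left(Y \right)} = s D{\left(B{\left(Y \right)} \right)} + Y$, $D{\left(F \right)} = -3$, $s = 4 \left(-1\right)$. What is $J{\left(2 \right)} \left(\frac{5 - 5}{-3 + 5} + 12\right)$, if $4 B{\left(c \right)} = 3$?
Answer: $168$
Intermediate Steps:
$s = -4$
$B{\left(c \right)} = \frac{3}{4}$ ($B{\left(c \right)} = \frac{1}{4} \cdot 3 = \frac{3}{4}$)
$J{\left(Y \right)} = 12 + Y$ ($J{\left(Y \right)} = \left(-4\right) \left(-3\right) + Y = 12 + Y$)
$J{\left(2 \right)} \left(\frac{5 - 5}{-3 + 5} + 12\right) = \left(12 + 2\right) \left(\frac{5 - 5}{-3 + 5} + 12\right) = 14 \left(\frac{0}{2} + 12\right) = 14 \left(0 \cdot \frac{1}{2} + 12\right) = 14 \left(0 + 12\right) = 14 \cdot 12 = 168$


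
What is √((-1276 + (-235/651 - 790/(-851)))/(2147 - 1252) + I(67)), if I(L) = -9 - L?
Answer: I*√19034818642723926945/495830895 ≈ 8.7991*I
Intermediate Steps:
√((-1276 + (-235/651 - 790/(-851)))/(2147 - 1252) + I(67)) = √((-1276 + (-235/651 - 790/(-851)))/(2147 - 1252) + (-9 - 1*67)) = √((-1276 + (-235*1/651 - 790*(-1/851)))/895 + (-9 - 67)) = √((-1276 + (-235/651 + 790/851))*(1/895) - 76) = √((-1276 + 314305/554001)*(1/895) - 76) = √(-706590971/554001*1/895 - 76) = √(-706590971/495830895 - 76) = √(-38389738991/495830895) = I*√19034818642723926945/495830895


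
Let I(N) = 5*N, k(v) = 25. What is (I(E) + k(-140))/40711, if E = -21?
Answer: -80/40711 ≈ -0.0019651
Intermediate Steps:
(I(E) + k(-140))/40711 = (5*(-21) + 25)/40711 = (-105 + 25)*(1/40711) = -80*1/40711 = -80/40711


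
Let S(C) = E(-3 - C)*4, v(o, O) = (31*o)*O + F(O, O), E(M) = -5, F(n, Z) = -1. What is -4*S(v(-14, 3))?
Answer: 80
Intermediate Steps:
v(o, O) = -1 + 31*O*o (v(o, O) = (31*o)*O - 1 = 31*O*o - 1 = -1 + 31*O*o)
S(C) = -20 (S(C) = -5*4 = -20)
-4*S(v(-14, 3)) = -4*(-20) = 80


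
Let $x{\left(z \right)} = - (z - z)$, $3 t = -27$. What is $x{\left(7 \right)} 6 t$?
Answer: $0$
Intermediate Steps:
$t = -9$ ($t = \frac{1}{3} \left(-27\right) = -9$)
$x{\left(z \right)} = 0$ ($x{\left(z \right)} = \left(-1\right) 0 = 0$)
$x{\left(7 \right)} 6 t = 0 \cdot 6 \left(-9\right) = 0 \left(-9\right) = 0$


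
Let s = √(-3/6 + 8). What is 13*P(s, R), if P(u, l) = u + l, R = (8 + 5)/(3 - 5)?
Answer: -169/2 + 13*√30/2 ≈ -48.898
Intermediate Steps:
s = √30/2 (s = √(-3*⅙ + 8) = √(-½ + 8) = √(15/2) = √30/2 ≈ 2.7386)
R = -13/2 (R = 13/(-2) = 13*(-½) = -13/2 ≈ -6.5000)
P(u, l) = l + u
13*P(s, R) = 13*(-13/2 + √30/2) = -169/2 + 13*√30/2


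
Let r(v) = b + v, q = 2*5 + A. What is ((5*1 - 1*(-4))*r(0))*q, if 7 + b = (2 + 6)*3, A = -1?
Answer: 1377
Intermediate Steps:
q = 9 (q = 2*5 - 1 = 10 - 1 = 9)
b = 17 (b = -7 + (2 + 6)*3 = -7 + 8*3 = -7 + 24 = 17)
r(v) = 17 + v
((5*1 - 1*(-4))*r(0))*q = ((5*1 - 1*(-4))*(17 + 0))*9 = ((5 + 4)*17)*9 = (9*17)*9 = 153*9 = 1377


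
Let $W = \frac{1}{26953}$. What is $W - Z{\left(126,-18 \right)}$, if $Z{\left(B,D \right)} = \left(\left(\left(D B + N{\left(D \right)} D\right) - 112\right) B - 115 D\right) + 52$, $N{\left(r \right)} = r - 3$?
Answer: $\frac{6741753891}{26953} \approx 2.5013 \cdot 10^{5}$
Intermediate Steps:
$N{\left(r \right)} = -3 + r$
$Z{\left(B,D \right)} = 52 - 115 D + B \left(-112 + B D + D \left(-3 + D\right)\right)$ ($Z{\left(B,D \right)} = \left(\left(\left(D B + \left(-3 + D\right) D\right) - 112\right) B - 115 D\right) + 52 = \left(\left(\left(B D + D \left(-3 + D\right)\right) - 112\right) B - 115 D\right) + 52 = \left(\left(-112 + B D + D \left(-3 + D\right)\right) B - 115 D\right) + 52 = \left(B \left(-112 + B D + D \left(-3 + D\right)\right) - 115 D\right) + 52 = \left(- 115 D + B \left(-112 + B D + D \left(-3 + D\right)\right)\right) + 52 = 52 - 115 D + B \left(-112 + B D + D \left(-3 + D\right)\right)$)
$W = \frac{1}{26953} \approx 3.7102 \cdot 10^{-5}$
$W - Z{\left(126,-18 \right)} = \frac{1}{26953} - \left(52 - -2070 - 14112 - 18 \cdot 126^{2} + 126 \left(-18\right) \left(-3 - 18\right)\right) = \frac{1}{26953} - \left(52 + 2070 - 14112 - 285768 + 126 \left(-18\right) \left(-21\right)\right) = \frac{1}{26953} - \left(52 + 2070 - 14112 - 285768 + 47628\right) = \frac{1}{26953} - -250130 = \frac{1}{26953} + 250130 = \frac{6741753891}{26953}$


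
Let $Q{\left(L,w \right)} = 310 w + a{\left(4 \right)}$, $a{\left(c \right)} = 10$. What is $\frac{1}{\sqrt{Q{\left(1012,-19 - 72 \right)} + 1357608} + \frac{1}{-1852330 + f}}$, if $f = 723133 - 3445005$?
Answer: $\frac{4574202}{27815634228178732031} + \frac{1004319548966592 \sqrt{577}}{27815634228178732031} \approx 0.0008673$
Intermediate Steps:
$f = -2721872$
$Q{\left(L,w \right)} = 10 + 310 w$ ($Q{\left(L,w \right)} = 310 w + 10 = 10 + 310 w$)
$\frac{1}{\sqrt{Q{\left(1012,-19 - 72 \right)} + 1357608} + \frac{1}{-1852330 + f}} = \frac{1}{\sqrt{\left(10 + 310 \left(-19 - 72\right)\right) + 1357608} + \frac{1}{-1852330 - 2721872}} = \frac{1}{\sqrt{\left(10 + 310 \left(-19 - 72\right)\right) + 1357608} + \frac{1}{-4574202}} = \frac{1}{\sqrt{\left(10 + 310 \left(-91\right)\right) + 1357608} - \frac{1}{4574202}} = \frac{1}{\sqrt{\left(10 - 28210\right) + 1357608} - \frac{1}{4574202}} = \frac{1}{\sqrt{-28200 + 1357608} - \frac{1}{4574202}} = \frac{1}{\sqrt{1329408} - \frac{1}{4574202}} = \frac{1}{48 \sqrt{577} - \frac{1}{4574202}} = \frac{1}{- \frac{1}{4574202} + 48 \sqrt{577}}$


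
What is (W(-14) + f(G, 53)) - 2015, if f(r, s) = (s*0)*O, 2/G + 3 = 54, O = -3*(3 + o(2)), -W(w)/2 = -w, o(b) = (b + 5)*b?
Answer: -2043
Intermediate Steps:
o(b) = b*(5 + b) (o(b) = (5 + b)*b = b*(5 + b))
W(w) = 2*w (W(w) = -(-2)*w = 2*w)
O = -51 (O = -3*(3 + 2*(5 + 2)) = -3*(3 + 2*7) = -3*(3 + 14) = -3*17 = -51)
G = 2/51 (G = 2/(-3 + 54) = 2/51 ≈ 0.039216)
f(r, s) = 0 (f(r, s) = (s*0)*(-51) = 0*(-51) = 0)
(W(-14) + f(G, 53)) - 2015 = (2*(-14) + 0) - 2015 = (-28 + 0) - 2015 = -28 - 2015 = -2043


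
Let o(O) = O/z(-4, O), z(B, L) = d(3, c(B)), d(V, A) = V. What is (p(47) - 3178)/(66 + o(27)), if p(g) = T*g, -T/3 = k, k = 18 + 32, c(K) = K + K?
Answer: -10228/75 ≈ -136.37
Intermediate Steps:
c(K) = 2*K
k = 50
T = -150 (T = -3*50 = -150)
z(B, L) = 3
p(g) = -150*g
o(O) = O/3
(p(47) - 3178)/(66 + o(27)) = (-150*47 - 3178)/(66 + (1/3)*27) = (-7050 - 3178)/(66 + 9) = -10228/75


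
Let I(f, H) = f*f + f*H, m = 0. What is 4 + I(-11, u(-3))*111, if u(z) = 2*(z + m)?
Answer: 20761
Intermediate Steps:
u(z) = 2*z (u(z) = 2*(z + 0) = 2*z)
I(f, H) = f² + H*f
4 + I(-11, u(-3))*111 = 4 - 11*(2*(-3) - 11)*111 = 4 - 11*(-6 - 11)*111 = 4 - 11*(-17)*111 = 4 + 187*111 = 4 + 20757 = 20761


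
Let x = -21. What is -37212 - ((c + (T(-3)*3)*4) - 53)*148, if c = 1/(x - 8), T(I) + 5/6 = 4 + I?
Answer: -860108/29 ≈ -29659.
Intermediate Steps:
T(I) = 19/6 + I (T(I) = -⅚ + (4 + I) = 19/6 + I)
c = -1/29 (c = 1/(-21 - 8) = 1/(-29) = -1/29 ≈ -0.034483)
-37212 - ((c + (T(-3)*3)*4) - 53)*148 = -37212 - ((-1/29 + ((19/6 - 3)*3)*4) - 53)*148 = -37212 - ((-1/29 + ((⅙)*3)*4) - 53)*148 = -37212 - ((-1/29 + (½)*4) - 53)*148 = -37212 - ((-1/29 + 2) - 53)*148 = -37212 - (57/29 - 53)*148 = -37212 - (-1480)*148/29 = -37212 - 1*(-219040/29) = -37212 + 219040/29 = -860108/29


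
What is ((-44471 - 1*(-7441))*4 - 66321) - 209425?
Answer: -423866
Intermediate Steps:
((-44471 - 1*(-7441))*4 - 66321) - 209425 = ((-44471 + 7441)*4 - 66321) - 209425 = (-37030*4 - 66321) - 209425 = (-148120 - 66321) - 209425 = -214441 - 209425 = -423866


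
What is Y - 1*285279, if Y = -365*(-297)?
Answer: -176874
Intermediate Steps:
Y = 108405
Y - 1*285279 = 108405 - 1*285279 = 108405 - 285279 = -176874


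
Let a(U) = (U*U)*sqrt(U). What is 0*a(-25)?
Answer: 0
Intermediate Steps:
a(U) = U**(5/2) (a(U) = U**2*sqrt(U) = U**(5/2))
0*a(-25) = 0*(-25)**(5/2) = 0*(3125*I) = 0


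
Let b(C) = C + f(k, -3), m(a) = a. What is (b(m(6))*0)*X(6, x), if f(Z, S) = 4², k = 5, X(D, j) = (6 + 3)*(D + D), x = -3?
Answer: 0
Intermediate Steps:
X(D, j) = 18*D (X(D, j) = 9*(2*D) = 18*D)
f(Z, S) = 16
b(C) = 16 + C (b(C) = C + 16 = 16 + C)
(b(m(6))*0)*X(6, x) = ((16 + 6)*0)*(18*6) = (22*0)*108 = 0*108 = 0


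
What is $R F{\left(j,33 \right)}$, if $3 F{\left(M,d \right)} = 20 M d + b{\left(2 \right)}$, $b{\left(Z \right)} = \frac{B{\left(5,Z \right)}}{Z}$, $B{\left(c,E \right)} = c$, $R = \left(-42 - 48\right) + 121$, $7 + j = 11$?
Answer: $\frac{163835}{6} \approx 27306.0$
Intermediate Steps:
$j = 4$ ($j = -7 + 11 = 4$)
$R = 31$ ($R = -90 + 121 = 31$)
$b{\left(Z \right)} = \frac{5}{Z}$
$F{\left(M,d \right)} = \frac{5}{6} + \frac{20 M d}{3}$ ($F{\left(M,d \right)} = \frac{20 M d + \frac{5}{2}}{3} = \frac{\frac{5}{2} + 20 M d}{3} = \frac{5}{6} + \frac{20 M d}{3}$)
$R F{\left(j,33 \right)} = 31 \left(\frac{5}{6} + \frac{20}{3} \cdot 4 \cdot 33\right) = 31 \left(\frac{5}{6} + 880\right) = 31 \cdot \frac{5285}{6} = \frac{163835}{6}$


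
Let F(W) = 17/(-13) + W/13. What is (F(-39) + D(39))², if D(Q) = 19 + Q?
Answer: 487204/169 ≈ 2882.9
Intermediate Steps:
F(W) = -17/13 + W/13 (F(W) = 17*(-1/13) + W*(1/13) = -17/13 + W/13)
(F(-39) + D(39))² = ((-17/13 + (1/13)*(-39)) + (19 + 39))² = ((-17/13 - 3) + 58)² = (-56/13 + 58)² = (698/13)² = 487204/169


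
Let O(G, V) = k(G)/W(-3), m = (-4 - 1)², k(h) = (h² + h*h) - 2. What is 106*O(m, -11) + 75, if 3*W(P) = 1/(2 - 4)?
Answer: -793653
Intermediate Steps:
k(h) = -2 + 2*h² (k(h) = (h² + h²) - 2 = 2*h² - 2 = -2 + 2*h²)
W(P) = -⅙ (W(P) = 1/(3*(2 - 4)) = (⅓)/(-2) = (⅓)*(-½) = -⅙)
m = 25 (m = (-5)² = 25)
O(G, V) = 12 - 12*G² (O(G, V) = (-2 + 2*G²)/(-⅙) = (-2 + 2*G²)*(-6) = 12 - 12*G²)
106*O(m, -11) + 75 = 106*(12 - 12*25²) + 75 = 106*(12 - 12*625) + 75 = 106*(12 - 7500) + 75 = 106*(-7488) + 75 = -793728 + 75 = -793653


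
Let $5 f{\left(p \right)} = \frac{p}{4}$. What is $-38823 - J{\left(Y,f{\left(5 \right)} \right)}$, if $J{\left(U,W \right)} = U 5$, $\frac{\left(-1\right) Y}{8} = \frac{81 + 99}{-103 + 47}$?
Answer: $- \frac{272661}{7} \approx -38952.0$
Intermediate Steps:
$Y = \frac{180}{7}$ ($Y = - 8 \frac{81 + 99}{-103 + 47} = - 8 \frac{180}{-56} = - 8 \cdot 180 \left(- \frac{1}{56}\right) = \left(-8\right) \left(- \frac{45}{14}\right) = \frac{180}{7} \approx 25.714$)
$f{\left(p \right)} = \frac{p}{20}$ ($f{\left(p \right)} = \frac{p \frac{1}{4}}{5} = \frac{\frac{1}{4} p}{5} = \frac{p}{20}$)
$J{\left(U,W \right)} = 5 U$
$-38823 - J{\left(Y,f{\left(5 \right)} \right)} = -38823 - 5 \cdot \frac{180}{7} = -38823 - \frac{900}{7} = - \frac{272661}{7}$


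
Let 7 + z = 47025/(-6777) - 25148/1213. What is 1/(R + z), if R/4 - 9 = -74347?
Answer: -913389/271629714020 ≈ -3.3626e-6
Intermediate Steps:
R = -297352 (R = 36 + 4*(-74347) = 36 - 297388 = -297352)
z = -31668092/913389 (z = -7 + (47025/(-6777) - 25148/1213) = -7 + (47025*(-1/6777) - 25148*1/1213) = -7 + (-5225/753 - 25148/1213) = -7 - 25274369/913389 = -31668092/913389 ≈ -34.671)
1/(R + z) = 1/(-297352 - 31668092/913389) = 1/(-271629714020/913389) = -913389/271629714020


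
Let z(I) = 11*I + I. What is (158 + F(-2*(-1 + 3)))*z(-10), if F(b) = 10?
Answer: -20160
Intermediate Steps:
z(I) = 12*I
(158 + F(-2*(-1 + 3)))*z(-10) = (158 + 10)*(12*(-10)) = 168*(-120) = -20160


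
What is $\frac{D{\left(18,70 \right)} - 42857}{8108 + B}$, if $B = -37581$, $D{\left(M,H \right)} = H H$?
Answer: $\frac{37957}{29473} \approx 1.2879$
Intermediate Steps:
$D{\left(M,H \right)} = H^{2}$
$\frac{D{\left(18,70 \right)} - 42857}{8108 + B} = \frac{70^{2} - 42857}{8108 - 37581} = \frac{4900 - 42857}{-29473} = \left(-37957\right) \left(- \frac{1}{29473}\right) = \frac{37957}{29473}$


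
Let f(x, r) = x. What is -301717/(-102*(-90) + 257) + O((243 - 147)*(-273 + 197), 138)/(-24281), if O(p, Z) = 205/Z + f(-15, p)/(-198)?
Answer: -1853479318296/57972368641 ≈ -31.972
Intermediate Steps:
O(p, Z) = 5/66 + 205/Z (O(p, Z) = 205/Z - 15/(-198) = 205/Z - 15*(-1/198) = 205/Z + 5/66 = 5/66 + 205/Z)
-301717/(-102*(-90) + 257) + O((243 - 147)*(-273 + 197), 138)/(-24281) = -301717/(-102*(-90) + 257) + (5/66 + 205/138)/(-24281) = -301717/(9180 + 257) + (5/66 + 205*(1/138))*(-1/24281) = -301717/9437 + (5/66 + 205/138)*(-1/24281) = -301717*1/9437 + (395/253)*(-1/24281) = -301717/9437 - 395/6143093 = -1853479318296/57972368641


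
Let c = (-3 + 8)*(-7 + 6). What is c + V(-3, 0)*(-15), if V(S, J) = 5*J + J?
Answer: -5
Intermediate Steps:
V(S, J) = 6*J
c = -5 (c = 5*(-1) = -5)
c + V(-3, 0)*(-15) = -5 + (6*0)*(-15) = -5 + 0*(-15) = -5 + 0 = -5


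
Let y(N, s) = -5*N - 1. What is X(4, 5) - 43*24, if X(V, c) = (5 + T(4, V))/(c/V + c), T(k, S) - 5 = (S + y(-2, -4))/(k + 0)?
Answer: -25747/25 ≈ -1029.9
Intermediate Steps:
y(N, s) = -1 - 5*N
T(k, S) = 5 + (9 + S)/k (T(k, S) = 5 + (S + (-1 - 5*(-2)))/(k + 0) = 5 + (S + (-1 + 10))/k = 5 + (S + 9)/k = 5 + (9 + S)/k)
X(V, c) = (49/4 + V/4)/(c + c/V) (X(V, c) = (5 + (9 + V + 5*4)/4)/(c/V + c) = (5 + (9 + V + 20)/4)/(c + c/V) = (5 + (29 + V)/4)/(c + c/V) = (5 + (29/4 + V/4))/(c + c/V) = (49/4 + V/4)/(c + c/V))
X(4, 5) - 43*24 = (¼)*4*(49 + 4)/(5*(1 + 4)) - 43*24 = (¼)*4*(⅕)*53/5 - 1032 = (¼)*4*(⅕)*(⅕)*53 - 1032 = 53/25 - 1032 = -25747/25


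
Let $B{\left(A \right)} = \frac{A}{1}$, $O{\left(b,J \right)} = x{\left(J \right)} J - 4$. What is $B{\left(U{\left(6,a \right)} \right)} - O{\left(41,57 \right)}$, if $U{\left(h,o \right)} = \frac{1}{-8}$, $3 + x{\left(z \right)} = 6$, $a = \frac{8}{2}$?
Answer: $- \frac{1337}{8} \approx -167.13$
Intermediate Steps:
$a = 4$ ($a = 8 \cdot \frac{1}{2} = 4$)
$x{\left(z \right)} = 3$ ($x{\left(z \right)} = -3 + 6 = 3$)
$U{\left(h,o \right)} = - \frac{1}{8}$
$O{\left(b,J \right)} = -4 + 3 J$ ($O{\left(b,J \right)} = 3 J - 4 = -4 + 3 J$)
$B{\left(A \right)} = A$ ($B{\left(A \right)} = A 1 = A$)
$B{\left(U{\left(6,a \right)} \right)} - O{\left(41,57 \right)} = - \frac{1}{8} - \left(-4 + 3 \cdot 57\right) = - \frac{1}{8} - \left(-4 + 171\right) = - \frac{1}{8} - 167 = - \frac{1337}{8}$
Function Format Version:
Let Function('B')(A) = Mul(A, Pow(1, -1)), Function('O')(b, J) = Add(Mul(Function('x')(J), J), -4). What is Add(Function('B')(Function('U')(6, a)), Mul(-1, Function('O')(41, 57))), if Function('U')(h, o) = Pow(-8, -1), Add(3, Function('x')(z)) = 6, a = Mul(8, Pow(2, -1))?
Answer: Rational(-1337, 8) ≈ -167.13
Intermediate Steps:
a = 4 (a = Mul(8, Rational(1, 2)) = 4)
Function('x')(z) = 3 (Function('x')(z) = Add(-3, 6) = 3)
Function('U')(h, o) = Rational(-1, 8)
Function('O')(b, J) = Add(-4, Mul(3, J)) (Function('O')(b, J) = Add(Mul(3, J), -4) = Add(-4, Mul(3, J)))
Function('B')(A) = A (Function('B')(A) = Mul(A, 1) = A)
Add(Function('B')(Function('U')(6, a)), Mul(-1, Function('O')(41, 57))) = Add(Rational(-1, 8), Mul(-1, Add(-4, Mul(3, 57)))) = Add(Rational(-1, 8), Mul(-1, Add(-4, 171))) = Add(Rational(-1, 8), Mul(-1, 167)) = Add(Rational(-1, 8), -167) = Rational(-1337, 8)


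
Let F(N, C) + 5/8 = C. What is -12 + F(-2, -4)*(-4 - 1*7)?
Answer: 311/8 ≈ 38.875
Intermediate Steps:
F(N, C) = -5/8 + C
-12 + F(-2, -4)*(-4 - 1*7) = -12 + (-5/8 - 4)*(-4 - 1*7) = -12 - 37*(-4 - 7)/8 = -12 - 37/8*(-11) = -12 + 407/8 = 311/8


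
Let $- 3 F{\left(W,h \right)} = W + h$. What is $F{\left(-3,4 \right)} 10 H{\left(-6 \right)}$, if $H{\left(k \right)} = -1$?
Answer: $\frac{10}{3} \approx 3.3333$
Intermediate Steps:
$F{\left(W,h \right)} = - \frac{W}{3} - \frac{h}{3}$ ($F{\left(W,h \right)} = - \frac{W + h}{3} = - \frac{W}{3} - \frac{h}{3}$)
$F{\left(-3,4 \right)} 10 H{\left(-6 \right)} = \left(\left(- \frac{1}{3}\right) \left(-3\right) - \frac{4}{3}\right) 10 \left(-1\right) = \left(1 - \frac{4}{3}\right) 10 \left(-1\right) = \left(- \frac{1}{3}\right) 10 \left(-1\right) = \left(- \frac{10}{3}\right) \left(-1\right) = \frac{10}{3}$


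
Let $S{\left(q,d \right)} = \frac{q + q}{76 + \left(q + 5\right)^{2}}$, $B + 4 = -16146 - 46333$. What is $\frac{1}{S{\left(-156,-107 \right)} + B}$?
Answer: $- \frac{22877}{1429423903} \approx -1.6004 \cdot 10^{-5}$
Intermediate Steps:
$B = -62483$ ($B = -4 - 62479 = -62483$)
$S{\left(q,d \right)} = \frac{2 q}{76 + \left(5 + q\right)^{2}}$
$\frac{1}{S{\left(-156,-107 \right)} + B} = \frac{1}{2 \left(-156\right) \frac{1}{76 + \left(5 - 156\right)^{2}} - 62483} = \frac{1}{2 \left(-156\right) \frac{1}{76 + \left(-151\right)^{2}} - 62483} = \frac{1}{2 \left(-156\right) \frac{1}{76 + 22801} - 62483} = \frac{1}{2 \left(-156\right) \frac{1}{22877} - 62483} = \frac{1}{- \frac{312}{22877} - 62483} = \frac{1}{- \frac{1429423903}{22877}} = - \frac{22877}{1429423903}$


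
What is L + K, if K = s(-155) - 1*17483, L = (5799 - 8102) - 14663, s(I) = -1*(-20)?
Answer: -34429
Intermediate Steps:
s(I) = 20
L = -16966 (L = -2303 - 14663 = -16966)
K = -17463 (K = 20 - 1*17483 = 20 - 17483 = -17463)
L + K = -16966 - 17463 = -34429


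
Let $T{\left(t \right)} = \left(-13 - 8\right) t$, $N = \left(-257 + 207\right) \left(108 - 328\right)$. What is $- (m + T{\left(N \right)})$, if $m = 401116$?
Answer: $-170116$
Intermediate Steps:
$N = 11000$ ($N = \left(-50\right) \left(-220\right) = 11000$)
$T{\left(t \right)} = - 21 t$
$- (m + T{\left(N \right)}) = - (401116 - 231000) = \left(-1\right) 170116 = -170116$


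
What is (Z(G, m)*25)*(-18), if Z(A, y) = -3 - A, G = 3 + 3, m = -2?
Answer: 4050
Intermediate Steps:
G = 6
(Z(G, m)*25)*(-18) = ((-3 - 1*6)*25)*(-18) = ((-3 - 6)*25)*(-18) = -9*25*(-18) = -225*(-18) = 4050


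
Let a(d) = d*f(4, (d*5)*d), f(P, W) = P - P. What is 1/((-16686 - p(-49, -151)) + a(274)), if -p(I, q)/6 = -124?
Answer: -1/17430 ≈ -5.7372e-5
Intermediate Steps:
p(I, q) = 744 (p(I, q) = -6*(-124) = 744)
f(P, W) = 0
a(d) = 0 (a(d) = d*0 = 0)
1/((-16686 - p(-49, -151)) + a(274)) = 1/((-16686 - 1*744) + 0) = 1/((-16686 - 744) + 0) = 1/(-17430 + 0) = 1/(-17430) = -1/17430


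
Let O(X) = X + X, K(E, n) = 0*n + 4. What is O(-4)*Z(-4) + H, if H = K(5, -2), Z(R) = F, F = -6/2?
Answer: 28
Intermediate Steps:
F = -3 (F = -6*½ = -3)
K(E, n) = 4 (K(E, n) = 0 + 4 = 4)
Z(R) = -3
H = 4
O(X) = 2*X
O(-4)*Z(-4) + H = (2*(-4))*(-3) + 4 = -8*(-3) + 4 = 24 + 4 = 28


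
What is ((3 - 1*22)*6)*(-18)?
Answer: 2052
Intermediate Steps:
((3 - 1*22)*6)*(-18) = ((3 - 22)*6)*(-18) = -19*6*(-18) = -114*(-18) = 2052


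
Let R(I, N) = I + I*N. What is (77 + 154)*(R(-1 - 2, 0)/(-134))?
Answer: 693/134 ≈ 5.1716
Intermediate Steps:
(77 + 154)*(R(-1 - 2, 0)/(-134)) = (77 + 154)*(((-1 - 2)*(1 + 0))/(-134)) = 231*(-3*1*(-1/134)) = 231*(-3*(-1/134)) = 231*(3/134) = 693/134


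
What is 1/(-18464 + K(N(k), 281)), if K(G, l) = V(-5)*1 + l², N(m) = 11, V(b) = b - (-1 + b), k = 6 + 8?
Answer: 1/60498 ≈ 1.6529e-5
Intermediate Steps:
k = 14
V(b) = 1 (V(b) = b + (1 - b) = 1)
K(G, l) = 1 + l² (K(G, l) = 1*1 + l² = 1 + l²)
1/(-18464 + K(N(k), 281)) = 1/(-18464 + (1 + 281²)) = 1/(-18464 + (1 + 78961)) = 1/(-18464 + 78962) = 1/60498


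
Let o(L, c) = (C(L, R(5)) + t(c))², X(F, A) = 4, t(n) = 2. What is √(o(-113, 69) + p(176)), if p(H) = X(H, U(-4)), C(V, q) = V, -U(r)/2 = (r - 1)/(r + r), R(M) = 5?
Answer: 5*√493 ≈ 111.02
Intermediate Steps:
U(r) = -(-1 + r)/r (U(r) = -2*(r - 1)/(r + r) = -2*(-1 + r)/(2*r) = -2*(-1 + r)*1/(2*r) = -(-1 + r)/r)
p(H) = 4
o(L, c) = (2 + L)² (o(L, c) = (L + 2)² = (2 + L)²)
√(o(-113, 69) + p(176)) = √((2 - 113)² + 4) = √((-111)² + 4) = √(12321 + 4) = √12325 = 5*√493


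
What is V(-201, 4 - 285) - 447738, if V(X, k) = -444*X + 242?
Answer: -358252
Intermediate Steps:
V(X, k) = 242 - 444*X
V(-201, 4 - 285) - 447738 = (242 - 444*(-201)) - 447738 = (242 + 89244) - 447738 = 89486 - 447738 = -358252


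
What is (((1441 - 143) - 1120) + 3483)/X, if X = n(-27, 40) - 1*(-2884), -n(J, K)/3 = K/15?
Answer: 3661/2876 ≈ 1.2729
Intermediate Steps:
n(J, K) = -K/5 (n(J, K) = -3*K/15 = -K/5)
X = 2876 (X = -1/5*40 - 1*(-2884) = -8 + 2884 = 2876)
(((1441 - 143) - 1120) + 3483)/X = (((1441 - 143) - 1120) + 3483)/2876 = ((1298 - 1120) + 3483)*(1/2876) = (178 + 3483)*(1/2876) = 3661*(1/2876) = 3661/2876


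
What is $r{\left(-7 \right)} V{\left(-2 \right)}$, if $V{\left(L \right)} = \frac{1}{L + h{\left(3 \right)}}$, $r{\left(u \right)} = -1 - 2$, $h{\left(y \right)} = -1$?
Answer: $1$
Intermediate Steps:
$r{\left(u \right)} = -3$
$V{\left(L \right)} = \frac{1}{-1 + L}$ ($V{\left(L \right)} = \frac{1}{L - 1} = \frac{1}{-1 + L}$)
$r{\left(-7 \right)} V{\left(-2 \right)} = - \frac{3}{-1 - 2} = - \frac{3}{-3} = \left(-3\right) \left(- \frac{1}{3}\right) = 1$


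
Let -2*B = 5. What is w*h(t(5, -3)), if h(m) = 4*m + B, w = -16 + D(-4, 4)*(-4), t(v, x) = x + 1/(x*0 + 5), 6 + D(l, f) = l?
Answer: -1644/5 ≈ -328.80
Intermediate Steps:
B = -5/2 (B = -½*5 = -5/2 ≈ -2.5000)
D(l, f) = -6 + l
t(v, x) = ⅕ + x (t(v, x) = x + 1/(0 + 5) = x + 1/5 = x + ⅕ = ⅕ + x)
w = 24 (w = -16 + (-6 - 4)*(-4) = -16 - 10*(-4) = -16 + 40 = 24)
h(m) = -5/2 + 4*m (h(m) = 4*m - 5/2 = -5/2 + 4*m)
w*h(t(5, -3)) = 24*(-5/2 + 4*(⅕ - 3)) = 24*(-5/2 + 4*(-14/5)) = 24*(-5/2 - 56/5) = 24*(-137/10) = -1644/5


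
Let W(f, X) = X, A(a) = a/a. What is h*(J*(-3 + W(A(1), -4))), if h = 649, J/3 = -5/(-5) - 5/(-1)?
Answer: -81774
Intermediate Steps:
A(a) = 1
J = 18 (J = 3*(-5/(-5) - 5/(-1)) = 3*(-5*(-⅕) - 5*(-1)) = 3*(1 + 5) = 3*6 = 18)
h*(J*(-3 + W(A(1), -4))) = 649*(18*(-3 - 4)) = 649*(18*(-7)) = 649*(-126) = -81774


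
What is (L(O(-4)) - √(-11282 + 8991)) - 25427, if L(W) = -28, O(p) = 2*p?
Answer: -25455 - I*√2291 ≈ -25455.0 - 47.864*I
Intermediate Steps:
(L(O(-4)) - √(-11282 + 8991)) - 25427 = (-28 - √(-11282 + 8991)) - 25427 = (-28 - √(-2291)) - 25427 = (-28 - I*√2291) - 25427 = -25455 - I*√2291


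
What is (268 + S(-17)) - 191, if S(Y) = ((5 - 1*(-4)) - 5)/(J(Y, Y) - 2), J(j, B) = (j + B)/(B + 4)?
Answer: 167/2 ≈ 83.500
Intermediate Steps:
J(j, B) = (B + j)/(4 + B)
S(Y) = 4/(-2 + 2*Y/(4 + Y)) (S(Y) = ((5 - 1*(-4)) - 5)/((Y + Y)/(4 + Y) - 2) = ((5 + 4) - 5)/((2*Y)/(4 + Y) - 2) = (9 - 5)/(2*Y/(4 + Y) - 2) = 4/(-2 + 2*Y/(4 + Y)))
(268 + S(-17)) - 191 = (268 + (-2 - ½*(-17))) - 191 = (268 + (-2 + 17/2)) - 191 = (268 + 13/2) - 191 = 549/2 - 191 = 167/2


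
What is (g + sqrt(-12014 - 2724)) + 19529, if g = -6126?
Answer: 13403 + I*sqrt(14738) ≈ 13403.0 + 121.4*I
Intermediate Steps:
(g + sqrt(-12014 - 2724)) + 19529 = (-6126 + sqrt(-12014 - 2724)) + 19529 = (-6126 + sqrt(-14738)) + 19529 = (-6126 + I*sqrt(14738)) + 19529 = 13403 + I*sqrt(14738)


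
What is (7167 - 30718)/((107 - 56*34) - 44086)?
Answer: 23551/45883 ≈ 0.51328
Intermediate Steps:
(7167 - 30718)/((107 - 56*34) - 44086) = -23551/((107 - 1904) - 44086) = -23551/(-1797 - 44086) = -23551/(-45883) = -23551*(-1/45883) = 23551/45883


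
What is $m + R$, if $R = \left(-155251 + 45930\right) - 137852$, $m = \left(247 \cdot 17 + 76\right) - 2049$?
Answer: $-244947$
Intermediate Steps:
$m = 2226$ ($m = \left(4199 + 76\right) - 2049 = 4275 - 2049 = 2226$)
$R = -247173$ ($R = -109321 - 137852 = -247173$)
$m + R = 2226 - 247173 = -244947$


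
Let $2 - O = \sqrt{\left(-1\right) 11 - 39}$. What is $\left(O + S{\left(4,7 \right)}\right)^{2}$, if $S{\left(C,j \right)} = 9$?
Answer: $71 - 110 i \sqrt{2} \approx 71.0 - 155.56 i$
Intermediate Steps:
$O = 2 - 5 i \sqrt{2}$ ($O = 2 - \sqrt{\left(-1\right) 11 - 39} = 2 - \sqrt{-11 - 39} = 2 - \sqrt{-50} = 2 - 5 i \sqrt{2} \approx 2.0 - 7.0711 i$)
$\left(O + S{\left(4,7 \right)}\right)^{2} = \left(\left(2 - 5 i \sqrt{2}\right) + 9\right)^{2} = \left(11 - 5 i \sqrt{2}\right)^{2}$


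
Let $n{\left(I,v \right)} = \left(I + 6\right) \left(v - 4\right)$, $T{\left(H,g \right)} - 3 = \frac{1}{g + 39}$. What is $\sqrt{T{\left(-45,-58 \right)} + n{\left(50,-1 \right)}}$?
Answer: $\frac{4 i \sqrt{6251}}{19} \approx 16.645 i$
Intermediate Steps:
$T{\left(H,g \right)} = 3 + \frac{1}{39 + g}$ ($T{\left(H,g \right)} = 3 + \frac{1}{g + 39} = 3 + \frac{1}{39 + g}$)
$n{\left(I,v \right)} = \left(-4 + v\right) \left(6 + I\right)$ ($n{\left(I,v \right)} = \left(6 + I\right) \left(-4 + v\right) = \left(-4 + v\right) \left(6 + I\right)$)
$\sqrt{T{\left(-45,-58 \right)} + n{\left(50,-1 \right)}} = \sqrt{\frac{118 + 3 \left(-58\right)}{39 - 58} + \left(-24 - 200 + 6 \left(-1\right) + 50 \left(-1\right)\right)} = \sqrt{\frac{118 - 174}{-19} - 280} = \sqrt{\left(- \frac{1}{19}\right) \left(-56\right) - 280} = \sqrt{\frac{56}{19} - 280} = \sqrt{- \frac{5264}{19}} = \frac{4 i \sqrt{6251}}{19}$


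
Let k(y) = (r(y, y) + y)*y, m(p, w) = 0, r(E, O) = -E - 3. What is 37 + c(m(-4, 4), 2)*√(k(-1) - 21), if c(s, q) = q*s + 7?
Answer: 37 + 21*I*√2 ≈ 37.0 + 29.698*I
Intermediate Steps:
r(E, O) = -3 - E
k(y) = -3*y (k(y) = ((-3 - y) + y)*y = -3*y)
c(s, q) = 7 + q*s
37 + c(m(-4, 4), 2)*√(k(-1) - 21) = 37 + (7 + 2*0)*√(-3*(-1) - 21) = 37 + (7 + 0)*√(3 - 21) = 37 + 7*√(-18) = 37 + 7*(3*I*√2) = 37 + 21*I*√2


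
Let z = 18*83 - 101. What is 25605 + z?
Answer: 26998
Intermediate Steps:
z = 1393 (z = 1494 - 101 = 1393)
25605 + z = 25605 + 1393 = 26998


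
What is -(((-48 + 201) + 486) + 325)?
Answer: -964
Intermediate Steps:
-(((-48 + 201) + 486) + 325) = -((153 + 486) + 325) = -(639 + 325) = -1*964 = -964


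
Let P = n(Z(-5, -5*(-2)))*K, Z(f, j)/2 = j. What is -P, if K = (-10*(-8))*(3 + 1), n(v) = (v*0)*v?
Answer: 0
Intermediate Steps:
Z(f, j) = 2*j
n(v) = 0 (n(v) = 0*v = 0)
K = 320 (K = 80*4 = 320)
P = 0 (P = 0*320 = 0)
-P = -1*0 = 0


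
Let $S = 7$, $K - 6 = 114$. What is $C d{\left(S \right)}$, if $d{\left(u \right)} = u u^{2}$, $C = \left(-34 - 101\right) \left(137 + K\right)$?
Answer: $-11900385$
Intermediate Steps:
$K = 120$ ($K = 6 + 114 = 120$)
$C = -34695$ ($C = \left(-34 - 101\right) \left(137 + 120\right) = \left(-135\right) 257 = -34695$)
$d{\left(u \right)} = u^{3}$
$C d{\left(S \right)} = - 34695 \cdot 7^{3} = \left(-34695\right) 343 = -11900385$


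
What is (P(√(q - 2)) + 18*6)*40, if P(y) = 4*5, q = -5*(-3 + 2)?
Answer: 5120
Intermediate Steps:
q = 5 (q = -5*(-1) = 5)
P(y) = 20
(P(√(q - 2)) + 18*6)*40 = (20 + 18*6)*40 = (20 + 108)*40 = 128*40 = 5120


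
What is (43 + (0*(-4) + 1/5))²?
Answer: 46656/25 ≈ 1866.2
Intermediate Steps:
(43 + (0*(-4) + 1/5))² = (43 + (0 + ⅕))² = (43 + ⅕)² = (216/5)² = 46656/25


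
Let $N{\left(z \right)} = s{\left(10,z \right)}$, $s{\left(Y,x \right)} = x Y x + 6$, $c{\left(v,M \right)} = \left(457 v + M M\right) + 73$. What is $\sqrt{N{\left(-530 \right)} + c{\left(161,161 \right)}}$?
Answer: $19 \sqrt{8057} \approx 1705.5$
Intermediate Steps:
$c{\left(v,M \right)} = 73 + M^{2} + 457 v$ ($c{\left(v,M \right)} = \left(457 v + M^{2}\right) + 73 = \left(M^{2} + 457 v\right) + 73 = 73 + M^{2} + 457 v$)
$s{\left(Y,x \right)} = 6 + Y x^{2}$ ($s{\left(Y,x \right)} = Y x x + 6 = Y x^{2} + 6 = 6 + Y x^{2}$)
$N{\left(z \right)} = 6 + 10 z^{2}$
$\sqrt{N{\left(-530 \right)} + c{\left(161,161 \right)}} = \sqrt{\left(6 + 10 \left(-530\right)^{2}\right) + \left(73 + 161^{2} + 457 \cdot 161\right)} = \sqrt{\left(6 + 10 \cdot 280900\right) + \left(73 + 25921 + 73577\right)} = \sqrt{\left(6 + 2809000\right) + 99571} = \sqrt{2809006 + 99571} = \sqrt{2908577} = 19 \sqrt{8057}$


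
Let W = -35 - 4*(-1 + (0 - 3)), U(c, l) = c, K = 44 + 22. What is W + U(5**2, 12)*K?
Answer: 1631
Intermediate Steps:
K = 66
W = -19 (W = -35 - 4*(-1 - 3) = -35 - 4*(-4) = -35 - 1*(-16) = -35 + 16 = -19)
W + U(5**2, 12)*K = -19 + 5**2*66 = -19 + 25*66 = -19 + 1650 = 1631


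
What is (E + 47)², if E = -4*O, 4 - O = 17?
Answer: 9801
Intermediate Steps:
O = -13 (O = 4 - 1*17 = 4 - 17 = -13)
E = 52 (E = -4*(-13) = 52)
(E + 47)² = (52 + 47)² = 99² = 9801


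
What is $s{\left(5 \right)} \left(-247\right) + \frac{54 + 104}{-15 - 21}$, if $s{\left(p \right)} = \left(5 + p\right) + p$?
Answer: $- \frac{66769}{18} \approx -3709.4$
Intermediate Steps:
$s{\left(p \right)} = 5 + 2 p$
$s{\left(5 \right)} \left(-247\right) + \frac{54 + 104}{-15 - 21} = \left(5 + 2 \cdot 5\right) \left(-247\right) + \frac{54 + 104}{-15 - 21} = \left(5 + 10\right) \left(-247\right) + \frac{158}{-36} = 15 \left(-247\right) + 158 \left(- \frac{1}{36}\right) = -3705 - \frac{79}{18} = - \frac{66769}{18}$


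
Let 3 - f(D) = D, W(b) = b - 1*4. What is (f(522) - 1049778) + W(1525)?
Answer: -1048776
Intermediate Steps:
W(b) = -4 + b (W(b) = b - 4 = -4 + b)
f(D) = 3 - D
(f(522) - 1049778) + W(1525) = ((3 - 1*522) - 1049778) + (-4 + 1525) = ((3 - 522) - 1049778) + 1521 = (-519 - 1049778) + 1521 = -1050297 + 1521 = -1048776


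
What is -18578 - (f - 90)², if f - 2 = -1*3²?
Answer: -27987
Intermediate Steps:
f = -7 (f = 2 - 1*3² = 2 - 1*9 = 2 - 9 = -7)
-18578 - (f - 90)² = -18578 - (-7 - 90)² = -18578 - 1*(-97)² = -18578 - 1*9409 = -18578 - 9409 = -27987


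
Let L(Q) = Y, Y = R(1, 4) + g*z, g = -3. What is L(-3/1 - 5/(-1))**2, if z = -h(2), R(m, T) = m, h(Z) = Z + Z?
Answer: 169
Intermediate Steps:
h(Z) = 2*Z
z = -4 (z = -2*2 = -1*4 = -4)
Y = 13 (Y = 1 - 3*(-4) = 1 + 12 = 13)
L(Q) = 13
L(-3/1 - 5/(-1))**2 = 13**2 = 169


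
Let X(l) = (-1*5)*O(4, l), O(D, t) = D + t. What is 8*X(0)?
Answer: -160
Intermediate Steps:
X(l) = -20 - 5*l (X(l) = (-1*5)*(4 + l) = -5*(4 + l) = -20 - 5*l)
8*X(0) = 8*(-20 - 5*0) = 8*(-20 + 0) = 8*(-20) = -160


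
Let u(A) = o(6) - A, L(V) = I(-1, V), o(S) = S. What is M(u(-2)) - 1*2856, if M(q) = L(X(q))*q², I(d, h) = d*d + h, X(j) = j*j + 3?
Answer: 1496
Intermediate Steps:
X(j) = 3 + j² (X(j) = j² + 3 = 3 + j²)
I(d, h) = h + d² (I(d, h) = d² + h = h + d²)
L(V) = 1 + V (L(V) = V + (-1)² = V + 1 = 1 + V)
u(A) = 6 - A
M(q) = q²*(4 + q²) (M(q) = (1 + (3 + q²))*q² = (4 + q²)*q² = q²*(4 + q²))
M(u(-2)) - 1*2856 = (6 - 1*(-2))²*(4 + (6 - 1*(-2))²) - 1*2856 = (6 + 2)²*(4 + (6 + 2)²) - 2856 = 8²*(4 + 8²) - 2856 = 64*(4 + 64) - 2856 = 64*68 - 2856 = 4352 - 2856 = 1496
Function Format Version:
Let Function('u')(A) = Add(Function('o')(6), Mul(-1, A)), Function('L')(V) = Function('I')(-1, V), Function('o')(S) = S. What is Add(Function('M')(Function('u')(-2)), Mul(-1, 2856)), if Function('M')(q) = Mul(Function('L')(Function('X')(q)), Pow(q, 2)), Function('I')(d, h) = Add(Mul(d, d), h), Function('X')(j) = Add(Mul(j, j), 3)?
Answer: 1496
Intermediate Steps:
Function('X')(j) = Add(3, Pow(j, 2)) (Function('X')(j) = Add(Pow(j, 2), 3) = Add(3, Pow(j, 2)))
Function('I')(d, h) = Add(h, Pow(d, 2)) (Function('I')(d, h) = Add(Pow(d, 2), h) = Add(h, Pow(d, 2)))
Function('L')(V) = Add(1, V) (Function('L')(V) = Add(V, Pow(-1, 2)) = Add(V, 1) = Add(1, V))
Function('u')(A) = Add(6, Mul(-1, A))
Function('M')(q) = Mul(Pow(q, 2), Add(4, Pow(q, 2))) (Function('M')(q) = Mul(Add(1, Add(3, Pow(q, 2))), Pow(q, 2)) = Mul(Add(4, Pow(q, 2)), Pow(q, 2)) = Mul(Pow(q, 2), Add(4, Pow(q, 2))))
Add(Function('M')(Function('u')(-2)), Mul(-1, 2856)) = Add(Mul(Pow(Add(6, Mul(-1, -2)), 2), Add(4, Pow(Add(6, Mul(-1, -2)), 2))), Mul(-1, 2856)) = Add(Mul(Pow(Add(6, 2), 2), Add(4, Pow(Add(6, 2), 2))), -2856) = Add(Mul(Pow(8, 2), Add(4, Pow(8, 2))), -2856) = Add(Mul(64, Add(4, 64)), -2856) = Add(Mul(64, 68), -2856) = Add(4352, -2856) = 1496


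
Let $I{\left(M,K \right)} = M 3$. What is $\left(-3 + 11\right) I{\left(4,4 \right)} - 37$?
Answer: $59$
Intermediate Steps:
$I{\left(M,K \right)} = 3 M$
$\left(-3 + 11\right) I{\left(4,4 \right)} - 37 = \left(-3 + 11\right) 3 \cdot 4 - 37 = 8 \cdot 12 - 37 = 96 - 37 = 59$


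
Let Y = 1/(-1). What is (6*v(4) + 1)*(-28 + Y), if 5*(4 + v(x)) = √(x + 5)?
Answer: 2813/5 ≈ 562.60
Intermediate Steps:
v(x) = -4 + √(5 + x)/5 (v(x) = -4 + √(x + 5)/5 = -4 + √(5 + x)/5)
Y = -1
(6*v(4) + 1)*(-28 + Y) = (6*(-4 + √(5 + 4)/5) + 1)*(-28 - 1) = (6*(-4 + √9/5) + 1)*(-29) = (6*(-4 + (⅕)*3) + 1)*(-29) = (6*(-4 + ⅗) + 1)*(-29) = (6*(-17/5) + 1)*(-29) = (-102/5 + 1)*(-29) = -97/5*(-29) = 2813/5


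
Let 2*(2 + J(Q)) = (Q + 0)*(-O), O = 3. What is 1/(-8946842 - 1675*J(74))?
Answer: -1/8757567 ≈ -1.1419e-7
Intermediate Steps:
J(Q) = -2 - 3*Q/2 (J(Q) = -2 + ((Q + 0)*(-1*3))/2 = -2 + (Q*(-3))/2 = -2 + (-3*Q)/2 = -2 - 3*Q/2)
1/(-8946842 - 1675*J(74)) = 1/(-8946842 - 1675*(-2 - 3/2*74)) = 1/(-8946842 - 1675*(-2 - 111)) = 1/(-8946842 - 1675*(-113)) = 1/(-8946842 + 189275) = 1/(-8757567) = -1/8757567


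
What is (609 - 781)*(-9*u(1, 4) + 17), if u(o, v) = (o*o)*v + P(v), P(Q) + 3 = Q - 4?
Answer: -1376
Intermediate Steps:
P(Q) = -7 + Q (P(Q) = -3 + (Q - 4) = -3 + (-4 + Q) = -7 + Q)
u(o, v) = -7 + v + v*o² (u(o, v) = (o*o)*v + (-7 + v) = o²*v + (-7 + v) = v*o² + (-7 + v) = -7 + v + v*o²)
(609 - 781)*(-9*u(1, 4) + 17) = (609 - 781)*(-9*(-7 + 4 + 4*1²) + 17) = -172*(-9*(-7 + 4 + 4*1) + 17) = -172*(-9*(-7 + 4 + 4) + 17) = -172*(-9*1 + 17) = -172*(-9 + 17) = -172*8 = -1376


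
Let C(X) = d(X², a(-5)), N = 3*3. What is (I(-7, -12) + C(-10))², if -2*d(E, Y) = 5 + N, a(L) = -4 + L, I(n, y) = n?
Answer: 196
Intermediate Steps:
N = 9
d(E, Y) = -7 (d(E, Y) = -(5 + 9)/2 = -½*14 = -7)
C(X) = -7
(I(-7, -12) + C(-10))² = (-7 - 7)² = (-14)² = 196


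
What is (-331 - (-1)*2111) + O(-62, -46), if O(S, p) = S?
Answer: 1718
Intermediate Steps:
(-331 - (-1)*2111) + O(-62, -46) = (-331 - (-1)*2111) - 62 = (-331 - 1*(-2111)) - 62 = (-331 + 2111) - 62 = 1780 - 62 = 1718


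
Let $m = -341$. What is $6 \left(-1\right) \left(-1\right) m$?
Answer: $-2046$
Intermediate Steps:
$6 \left(-1\right) \left(-1\right) m = 6 \left(-1\right) \left(-1\right) \left(-341\right) = \left(-6\right) \left(-1\right) \left(-341\right) = 6 \left(-341\right) = -2046$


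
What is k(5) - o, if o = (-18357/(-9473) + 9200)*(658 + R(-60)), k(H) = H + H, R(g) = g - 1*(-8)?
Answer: -52824899212/9473 ≈ -5.5764e+6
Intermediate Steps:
R(g) = 8 + g (R(g) = g + 8 = 8 + g)
k(H) = 2*H
o = 52824993942/9473 (o = (-18357/(-9473) + 9200)*(658 + (8 - 60)) = (-18357*(-1/9473) + 9200)*(658 - 52) = (18357/9473 + 9200)*606 = (87169957/9473)*606 = 52824993942/9473 ≈ 5.5764e+6)
k(5) - o = 2*5 - 1*52824993942/9473 = 10 - 52824993942/9473 = -52824899212/9473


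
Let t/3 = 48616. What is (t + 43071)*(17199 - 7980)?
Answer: 1741644261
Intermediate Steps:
t = 145848 (t = 3*48616 = 145848)
(t + 43071)*(17199 - 7980) = (145848 + 43071)*(17199 - 7980) = 188919*9219 = 1741644261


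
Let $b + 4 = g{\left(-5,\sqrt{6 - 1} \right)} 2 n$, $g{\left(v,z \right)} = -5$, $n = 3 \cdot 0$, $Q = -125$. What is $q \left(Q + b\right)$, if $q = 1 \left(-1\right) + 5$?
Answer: $-516$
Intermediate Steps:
$n = 0$
$q = 4$ ($q = -1 + 5 = 4$)
$b = -4$ ($b = -4 + \left(-5\right) 2 \cdot 0 = -4 - 0 = -4 + 0 = -4$)
$q \left(Q + b\right) = 4 \left(-125 - 4\right) = 4 \left(-129\right) = -516$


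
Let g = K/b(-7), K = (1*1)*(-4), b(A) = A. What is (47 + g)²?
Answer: 110889/49 ≈ 2263.0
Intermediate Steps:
K = -4 (K = 1*(-4) = -4)
g = 4/7 (g = -4/(-7) = -4*(-⅐) = 4/7 ≈ 0.57143)
(47 + g)² = (47 + 4/7)² = (333/7)² = 110889/49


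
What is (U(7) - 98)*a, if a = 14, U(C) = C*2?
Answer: -1176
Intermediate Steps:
U(C) = 2*C
(U(7) - 98)*a = (2*7 - 98)*14 = (14 - 98)*14 = -84*14 = -1176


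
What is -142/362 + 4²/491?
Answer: -31965/88871 ≈ -0.35968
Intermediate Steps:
-142/362 + 4²/491 = -142*1/362 + 16*(1/491) = -71/181 + 16/491 = -31965/88871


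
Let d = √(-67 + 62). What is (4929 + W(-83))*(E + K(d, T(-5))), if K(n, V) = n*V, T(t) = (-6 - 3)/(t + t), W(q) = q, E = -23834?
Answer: -115499564 + 21807*I*√5/5 ≈ -1.155e+8 + 9752.4*I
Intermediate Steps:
T(t) = -9/(2*t) (T(t) = -9*1/(2*t) = -9/(2*t))
d = I*√5 (d = √(-5) = I*√5 ≈ 2.2361*I)
K(n, V) = V*n
(4929 + W(-83))*(E + K(d, T(-5))) = (4929 - 83)*(-23834 + (-9/2/(-5))*(I*√5)) = 4846*(-23834 + (-9/2*(-⅕))*(I*√5)) = 4846*(-23834 + 9*(I*√5)/10) = 4846*(-23834 + 9*I*√5/10) = -115499564 + 21807*I*√5/5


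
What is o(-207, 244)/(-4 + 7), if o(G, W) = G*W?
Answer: -16836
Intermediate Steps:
o(-207, 244)/(-4 + 7) = (-207*244)/(-4 + 7) = -50508/3 = -50508*⅓ = -16836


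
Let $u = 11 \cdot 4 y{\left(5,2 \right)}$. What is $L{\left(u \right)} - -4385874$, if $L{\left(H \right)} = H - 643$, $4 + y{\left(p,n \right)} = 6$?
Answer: $4385319$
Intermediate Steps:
$y{\left(p,n \right)} = 2$ ($y{\left(p,n \right)} = -4 + 6 = 2$)
$u = 88$ ($u = 11 \cdot 4 \cdot 2 = 44 \cdot 2 = 88$)
$L{\left(H \right)} = -643 + H$ ($L{\left(H \right)} = H - 643 = -643 + H$)
$L{\left(u \right)} - -4385874 = \left(-643 + 88\right) - -4385874 = -555 + 4385874 = 4385319$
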